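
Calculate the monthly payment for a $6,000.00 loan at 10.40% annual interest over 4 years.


Loan payment formula: PMT = PV × r / (1 − (1 + r)^(−n))
Monthly rate r = 0.104/12 ≈ 0.00866667, n = 48 months
Denominator: 1 − (1 + 0.104/12)^(−48) = 0.339136
PMT = $6,000.00 × (0.104/12) / 0.339136
PMT = $153.33 per month

PMT = PV × r / (1-(1+r)^(-n)) = $153.33/month


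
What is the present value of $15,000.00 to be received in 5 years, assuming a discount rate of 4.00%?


Present value formula: PV = FV / (1 + r)^t
PV = $15,000.00 / (1 + 0.04)^5
PV = $15,000.00 / 1.216653
PV = $12,328.91

PV = FV / (1 + r)^t = $12,328.91


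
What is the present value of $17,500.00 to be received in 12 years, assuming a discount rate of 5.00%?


Present value formula: PV = FV / (1 + r)^t
PV = $17,500.00 / (1 + 0.05)^12
PV = $17,500.00 / 1.7958563
PV = $9,744.65

PV = FV / (1 + r)^t = $9,744.65


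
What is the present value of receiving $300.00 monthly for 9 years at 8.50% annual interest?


Present value of an ordinary annuity: PV = PMT × (1 − (1 + r)^(−n)) / r
Monthly rate r = 0.085/12 ≈ 0.00708333, n = 108
PV = $300.00 × (1 − (1 + 0.085/12)^(−108)) / (0.085/12)
PV = $300.00 × 75.304875
PV = $22,591.46

PV = PMT × (1-(1+r)^(-n))/r = $22,591.46


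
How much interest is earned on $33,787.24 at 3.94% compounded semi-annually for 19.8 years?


Compound interest earned = final amount − principal.
A = P(1 + r/n)^(nt) = $33,787.24 × (1 + 0.0394/2)^(2 × 19.8) = $73,157.78
Interest = A − P = $73,157.78 − $33,787.24 = $39,370.54

Interest = A - P = $39,370.54


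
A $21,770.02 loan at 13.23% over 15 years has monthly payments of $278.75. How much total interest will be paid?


Total paid over the life of the loan = PMT × n.
Total paid = $278.75 × 180 = $50,175.00
Total interest = total paid − principal = $50,175.00 − $21,770.02 = $28,404.98

Total interest = (PMT × n) - PV = $28,404.98


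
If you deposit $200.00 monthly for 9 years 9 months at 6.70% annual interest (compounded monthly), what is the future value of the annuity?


Future value of an ordinary annuity: FV = PMT × ((1 + r)^n − 1) / r
Monthly rate r = 0.067/12 ≈ 0.00558333, n = 117
FV = $200.00 × ((1 + 0.067/12)^117 − 1) / (0.067/12)
FV = $200.00 × 164.469486
FV = $32,893.90

FV = PMT × ((1+r)^n - 1)/r = $32,893.90


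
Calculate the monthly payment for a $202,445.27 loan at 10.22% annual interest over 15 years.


Loan payment formula: PMT = PV × r / (1 − (1 + r)^(−n))
Monthly rate r = 0.1022/12 ≈ 0.00851667, n = 180 months
Denominator: 1 − (1 + 0.1022/12)^(−180) = 0.782707
PMT = $202,445.27 × (0.1022/12) / 0.782707
PMT = $2,202.82 per month

PMT = PV × r / (1-(1+r)^(-n)) = $2,202.82/month


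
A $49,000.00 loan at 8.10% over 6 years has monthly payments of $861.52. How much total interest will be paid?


Total paid over the life of the loan = PMT × n.
Total paid = $861.52 × 72 = $62,029.44
Total interest = total paid − principal = $62,029.44 − $49,000.00 = $13,029.44

Total interest = (PMT × n) - PV = $13,029.44


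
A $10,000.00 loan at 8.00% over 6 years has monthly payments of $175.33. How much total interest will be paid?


Total paid over the life of the loan = PMT × n.
Total paid = $175.33 × 72 = $12,623.76
Total interest = total paid − principal = $12,623.76 − $10,000.00 = $2,623.76

Total interest = (PMT × n) - PV = $2,623.76


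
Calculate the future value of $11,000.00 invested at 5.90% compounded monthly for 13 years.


Compound interest formula: A = P(1 + r/n)^(nt)
A = $11,000.00 × (1 + 0.059/12)^(12 × 13)
Growth factor: (1 + 0.059/12)^156 = 2.149254
A = $11,000.00 × 2.149254
A = $23,641.79

A = P(1 + r/n)^(nt) = $23,641.79


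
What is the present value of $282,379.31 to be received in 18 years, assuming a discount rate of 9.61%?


Present value formula: PV = FV / (1 + r)^t
PV = $282,379.31 / (1 + 0.0961)^18
PV = $282,379.31 / 5.215587
PV = $54,141.42

PV = FV / (1 + r)^t = $54,141.42


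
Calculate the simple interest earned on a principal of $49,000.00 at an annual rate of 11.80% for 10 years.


Simple interest formula: I = P × r × t
I = $49,000.00 × 0.118 × 10
I = $57,820.00

I = P × r × t = $57,820.00


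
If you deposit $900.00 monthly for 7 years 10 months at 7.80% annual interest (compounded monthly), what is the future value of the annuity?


Future value of an ordinary annuity: FV = PMT × ((1 + r)^n − 1) / r
Monthly rate r = 0.078/12 = 0.0065, n = 94
FV = $900.00 × ((1 + 0.078/12)^94 − 1) / (0.078/12)
FV = $900.00 × 129.020590
FV = $116,118.53

FV = PMT × ((1+r)^n - 1)/r = $116,118.53


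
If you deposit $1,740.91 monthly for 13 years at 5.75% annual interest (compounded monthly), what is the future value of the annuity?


Future value of an ordinary annuity: FV = PMT × ((1 + r)^n − 1) / r
Monthly rate r = 0.0575/12 ≈ 0.00479167, n = 156
FV = $1,740.91 × ((1 + 0.0575/12)^156 − 1) / (0.0575/12)
FV = $1,740.91 × 231.223866
FV = $402,539.94

FV = PMT × ((1+r)^n - 1)/r = $402,539.94


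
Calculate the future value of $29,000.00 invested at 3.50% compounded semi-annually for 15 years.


Compound interest formula: A = P(1 + r/n)^(nt)
A = $29,000.00 × (1 + 0.035/2)^(2 × 15)
Growth factor: (1 + 0.035/2)^30 = 1.682800
A = $29,000.00 × 1.682800
A = $48,801.20

A = P(1 + r/n)^(nt) = $48,801.20


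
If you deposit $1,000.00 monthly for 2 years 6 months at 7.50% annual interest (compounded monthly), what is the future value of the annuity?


Future value of an ordinary annuity: FV = PMT × ((1 + r)^n − 1) / r
Monthly rate r = 0.075/12 = 0.00625, n = 30
FV = $1,000.00 × ((1 + 0.075/12)^30 − 1) / (0.075/12)
FV = $1,000.00 × 32.884258
FV = $32,884.26

FV = PMT × ((1+r)^n - 1)/r = $32,884.26


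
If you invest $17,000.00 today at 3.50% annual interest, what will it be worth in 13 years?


Future value formula: FV = PV × (1 + r)^t
FV = $17,000.00 × (1 + 0.035)^13
FV = $17,000.00 × 1.563956
FV = $26,587.25

FV = PV × (1 + r)^t = $26,587.25


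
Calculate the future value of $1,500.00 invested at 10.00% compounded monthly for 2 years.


Compound interest formula: A = P(1 + r/n)^(nt)
A = $1,500.00 × (1 + 0.1/12)^(12 × 2)
Growth factor: (1 + 0.1/12)^24 = 1.220391
A = $1,500.00 × 1.220391
A = $1,830.59

A = P(1 + r/n)^(nt) = $1,830.59


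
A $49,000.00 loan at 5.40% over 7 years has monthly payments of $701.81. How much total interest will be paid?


Total paid over the life of the loan = PMT × n.
Total paid = $701.81 × 84 = $58,952.04
Total interest = total paid − principal = $58,952.04 − $49,000.00 = $9,952.04

Total interest = (PMT × n) - PV = $9,952.04


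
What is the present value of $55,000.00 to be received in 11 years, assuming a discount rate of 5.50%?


Present value formula: PV = FV / (1 + r)^t
PV = $55,000.00 / (1 + 0.055)^11
PV = $55,000.00 / 1.802092
PV = $30,520.08

PV = FV / (1 + r)^t = $30,520.08


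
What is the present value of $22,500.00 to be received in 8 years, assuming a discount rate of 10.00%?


Present value formula: PV = FV / (1 + r)^t
PV = $22,500.00 / (1 + 0.1)^8
PV = $22,500.00 / 2.143589
PV = $10,496.42

PV = FV / (1 + r)^t = $10,496.42


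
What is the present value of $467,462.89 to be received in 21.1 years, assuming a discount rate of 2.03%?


Present value formula: PV = FV / (1 + r)^t
PV = $467,462.89 / (1 + 0.0203)^21.1
PV = $467,462.89 / 1.52812334
PV = $305,906.52

PV = FV / (1 + r)^t = $305,906.52


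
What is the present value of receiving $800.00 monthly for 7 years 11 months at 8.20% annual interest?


Present value of an ordinary annuity: PV = PMT × (1 − (1 + r)^(−n)) / r
Monthly rate r = 0.082/12 ≈ 0.00683333, n = 95
PV = $800.00 × (1 − (1 + 0.082/12)^(−95)) / (0.082/12)
PV = $800.00 × 69.711823
PV = $55,769.46

PV = PMT × (1-(1+r)^(-n))/r = $55,769.46


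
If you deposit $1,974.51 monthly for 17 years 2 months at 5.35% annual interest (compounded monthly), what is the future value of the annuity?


Future value of an ordinary annuity: FV = PMT × ((1 + r)^n − 1) / r
Monthly rate r = 0.0535/12 ≈ 0.00445833, n = 206
FV = $1,974.51 × ((1 + 0.0535/12)^206 − 1) / (0.0535/12)
FV = $1,974.51 × 336.496093
FV = $664,414.90

FV = PMT × ((1+r)^n - 1)/r = $664,414.90


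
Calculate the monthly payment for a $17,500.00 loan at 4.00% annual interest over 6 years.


Loan payment formula: PMT = PV × r / (1 − (1 + r)^(−n))
Monthly rate r = 0.04/12 ≈ 0.00333333, n = 72 months
Denominator: 1 − (1 + 0.04/12)^(−72) = 0.213058
PMT = $17,500.00 × (0.04/12) / 0.213058
PMT = $273.79 per month

PMT = PV × r / (1-(1+r)^(-n)) = $273.79/month


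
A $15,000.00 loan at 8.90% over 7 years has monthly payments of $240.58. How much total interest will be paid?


Total paid over the life of the loan = PMT × n.
Total paid = $240.58 × 84 = $20,208.72
Total interest = total paid − principal = $20,208.72 − $15,000.00 = $5,208.72

Total interest = (PMT × n) - PV = $5,208.72


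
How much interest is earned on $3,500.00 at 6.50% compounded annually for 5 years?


Compound interest earned = final amount − principal.
A = P(1 + r/n)^(nt) = $3,500.00 × (1 + 0.065/1)^(1 × 5) = $4,795.30
Interest = A − P = $4,795.30 − $3,500.00 = $1,295.30

Interest = A - P = $1,295.30


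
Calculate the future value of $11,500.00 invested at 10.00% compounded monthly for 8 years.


Compound interest formula: A = P(1 + r/n)^(nt)
A = $11,500.00 × (1 + 0.1/12)^(12 × 8)
Growth factor: (1 + 0.1/12)^96 = 2.218176
A = $11,500.00 × 2.218176
A = $25,509.02

A = P(1 + r/n)^(nt) = $25,509.02


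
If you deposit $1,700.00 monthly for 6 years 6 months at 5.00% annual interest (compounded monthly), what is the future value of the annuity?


Future value of an ordinary annuity: FV = PMT × ((1 + r)^n − 1) / r
Monthly rate r = 0.05/12 ≈ 0.00416667, n = 78
FV = $1,700.00 × ((1 + 0.05/12)^78 − 1) / (0.05/12)
FV = $1,700.00 × 91.943149
FV = $156,303.35

FV = PMT × ((1+r)^n - 1)/r = $156,303.35


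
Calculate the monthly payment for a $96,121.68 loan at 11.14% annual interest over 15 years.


Loan payment formula: PMT = PV × r / (1 − (1 + r)^(−n))
Monthly rate r = 0.1114/12 ≈ 0.00928333, n = 180 months
Denominator: 1 − (1 + 0.1114/12)^(−180) = 0.810486
PMT = $96,121.68 × (0.1114/12) / 0.810486
PMT = $1,100.98 per month

PMT = PV × r / (1-(1+r)^(-n)) = $1,100.98/month


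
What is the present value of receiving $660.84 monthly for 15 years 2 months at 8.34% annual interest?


Present value of an ordinary annuity: PV = PMT × (1 − (1 + r)^(−n)) / r
Monthly rate r = 0.0834/12 = 0.00695, n = 182
PV = $660.84 × (1 − (1 + 0.0834/12)^(−182)) / (0.0834/12)
PV = $660.84 × 103.092774
PV = $68,127.83

PV = PMT × (1-(1+r)^(-n))/r = $68,127.83


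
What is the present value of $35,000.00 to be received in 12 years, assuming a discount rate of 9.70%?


Present value formula: PV = FV / (1 + r)^t
PV = $35,000.00 / (1 + 0.097)^12
PV = $35,000.00 / 3.037243
PV = $11,523.61

PV = FV / (1 + r)^t = $11,523.61


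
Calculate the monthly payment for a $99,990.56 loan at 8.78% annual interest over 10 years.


Loan payment formula: PMT = PV × r / (1 − (1 + r)^(−n))
Monthly rate r = 0.0878/12 ≈ 0.00731667, n = 120 months
Denominator: 1 − (1 + 0.0878/12)^(−120) = 0.583056
PMT = $99,990.56 × (0.0878/12) / 0.583056
PMT = $1,254.76 per month

PMT = PV × r / (1-(1+r)^(-n)) = $1,254.76/month


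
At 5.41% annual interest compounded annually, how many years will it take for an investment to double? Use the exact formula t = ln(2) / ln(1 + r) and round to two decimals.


Doubling condition: (1 + r)^t = 2
Take ln of both sides: t × ln(1 + r) = ln(2)
t = ln(2) / ln(1 + r)
t = 0.693147 / 0.052687
t = 13.16

t = ln(2) / ln(1 + r) = 13.16 years


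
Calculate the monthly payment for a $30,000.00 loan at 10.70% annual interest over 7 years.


Loan payment formula: PMT = PV × r / (1 − (1 + r)^(−n))
Monthly rate r = 0.107/12 ≈ 0.00891667, n = 84 months
Denominator: 1 − (1 + 0.107/12)^(−84) = 0.525589
PMT = $30,000.00 × (0.107/12) / 0.525589
PMT = $508.95 per month

PMT = PV × r / (1-(1+r)^(-n)) = $508.95/month


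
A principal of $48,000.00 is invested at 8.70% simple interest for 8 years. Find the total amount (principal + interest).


Total amount formula: A = P(1 + rt) = P + P·r·t
Interest: I = P × r × t = $48,000.00 × 0.087 × 8 = $33,408.00
A = P + I = $48,000.00 + $33,408.00 = $81,408.00

A = P + I = P(1 + rt) = $81,408.00


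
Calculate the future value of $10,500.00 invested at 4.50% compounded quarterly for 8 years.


Compound interest formula: A = P(1 + r/n)^(nt)
A = $10,500.00 × (1 + 0.045/4)^(4 × 8)
Growth factor: (1 + 0.045/4)^32 = 1.430451
A = $10,500.00 × 1.430451
A = $15,019.74

A = P(1 + r/n)^(nt) = $15,019.74


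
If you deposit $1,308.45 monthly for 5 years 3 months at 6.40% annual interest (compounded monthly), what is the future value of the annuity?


Future value of an ordinary annuity: FV = PMT × ((1 + r)^n − 1) / r
Monthly rate r = 0.064/12 ≈ 0.00533333, n = 63
FV = $1,308.45 × ((1 + 0.064/12)^63 − 1) / (0.064/12)
FV = $1,308.45 × 74.641915
FV = $97,665.21

FV = PMT × ((1+r)^n - 1)/r = $97,665.21


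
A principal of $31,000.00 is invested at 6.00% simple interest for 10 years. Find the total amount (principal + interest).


Total amount formula: A = P(1 + rt) = P + P·r·t
Interest: I = P × r × t = $31,000.00 × 0.06 × 10 = $18,600.00
A = P + I = $31,000.00 + $18,600.00 = $49,600.00

A = P + I = P(1 + rt) = $49,600.00


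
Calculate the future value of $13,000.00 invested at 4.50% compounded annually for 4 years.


Compound interest formula: A = P(1 + r/n)^(nt)
A = $13,000.00 × (1 + 0.045/1)^(1 × 4)
Growth factor: (1 + 0.045/1)^4 = 1.1925186
A = $13,000.00 × 1.1925186
A = $15,502.74

A = P(1 + r/n)^(nt) = $15,502.74


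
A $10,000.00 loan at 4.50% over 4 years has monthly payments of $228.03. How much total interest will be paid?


Total paid over the life of the loan = PMT × n.
Total paid = $228.03 × 48 = $10,945.44
Total interest = total paid − principal = $10,945.44 − $10,000.00 = $945.44

Total interest = (PMT × n) - PV = $945.44


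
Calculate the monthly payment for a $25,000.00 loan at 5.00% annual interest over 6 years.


Loan payment formula: PMT = PV × r / (1 − (1 + r)^(−n))
Monthly rate r = 0.05/12 ≈ 0.00416667, n = 72 months
Denominator: 1 − (1 + 0.05/12)^(−72) = 0.258720
PMT = $25,000.00 × (0.05/12) / 0.258720
PMT = $402.62 per month

PMT = PV × r / (1-(1+r)^(-n)) = $402.62/month


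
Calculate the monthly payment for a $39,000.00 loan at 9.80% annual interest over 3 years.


Loan payment formula: PMT = PV × r / (1 − (1 + r)^(−n))
Monthly rate r = 0.098/12 ≈ 0.00816667, n = 36 months
Denominator: 1 − (1 + 0.098/12)^(−36) = 0.253833
PMT = $39,000.00 × (0.098/12) / 0.253833
PMT = $1,254.76 per month

PMT = PV × r / (1-(1+r)^(-n)) = $1,254.76/month


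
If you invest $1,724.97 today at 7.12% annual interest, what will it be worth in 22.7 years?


Future value formula: FV = PV × (1 + r)^t
FV = $1,724.97 × (1 + 0.0712)^22.7
FV = $1,724.97 × 4.764988
FV = $8,219.46

FV = PV × (1 + r)^t = $8,219.46


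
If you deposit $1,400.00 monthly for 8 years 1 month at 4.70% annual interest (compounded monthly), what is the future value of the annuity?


Future value of an ordinary annuity: FV = PMT × ((1 + r)^n − 1) / r
Monthly rate r = 0.047/12 ≈ 0.00391667, n = 97
FV = $1,400.00 × ((1 + 0.047/12)^97 − 1) / (0.047/12)
FV = $1,400.00 × 117.722073
FV = $164,810.90

FV = PMT × ((1+r)^n - 1)/r = $164,810.90


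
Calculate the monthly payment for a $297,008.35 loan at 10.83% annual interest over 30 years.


Loan payment formula: PMT = PV × r / (1 − (1 + r)^(−n))
Monthly rate r = 0.1083/12 = 0.009025, n = 360 months
Denominator: 1 − (1 + 0.1083/12)^(−360) = 0.960617
PMT = $297,008.35 × (0.1083/12) / 0.960617
PMT = $2,790.39 per month

PMT = PV × r / (1-(1+r)^(-n)) = $2,790.39/month


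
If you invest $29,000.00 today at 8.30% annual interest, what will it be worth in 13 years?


Future value formula: FV = PV × (1 + r)^t
FV = $29,000.00 × (1 + 0.083)^13
FV = $29,000.00 × 2.819486
FV = $81,765.09

FV = PV × (1 + r)^t = $81,765.09


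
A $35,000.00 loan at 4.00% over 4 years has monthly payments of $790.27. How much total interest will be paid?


Total paid over the life of the loan = PMT × n.
Total paid = $790.27 × 48 = $37,932.96
Total interest = total paid − principal = $37,932.96 − $35,000.00 = $2,932.96

Total interest = (PMT × n) - PV = $2,932.96


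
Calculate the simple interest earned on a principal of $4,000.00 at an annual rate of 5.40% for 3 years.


Simple interest formula: I = P × r × t
I = $4,000.00 × 0.054 × 3
I = $648.00

I = P × r × t = $648.00


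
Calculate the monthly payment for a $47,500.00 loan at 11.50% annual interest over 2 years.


Loan payment formula: PMT = PV × r / (1 − (1 + r)^(−n))
Monthly rate r = 0.115/12 ≈ 0.00958333, n = 24 months
Denominator: 1 − (1 + 0.115/12)^(−24) = 0.204596
PMT = $47,500.00 × (0.115/12) / 0.204596
PMT = $2,224.91 per month

PMT = PV × r / (1-(1+r)^(-n)) = $2,224.91/month


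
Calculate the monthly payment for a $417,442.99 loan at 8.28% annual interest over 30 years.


Loan payment formula: PMT = PV × r / (1 − (1 + r)^(−n))
Monthly rate r = 0.0828/12 = 0.0069, n = 360 months
Denominator: 1 − (1 + 0.0828/12)^(−360) = 0.915877
PMT = $417,442.99 × (0.0828/12) / 0.915877
PMT = $3,144.92 per month

PMT = PV × r / (1-(1+r)^(-n)) = $3,144.92/month


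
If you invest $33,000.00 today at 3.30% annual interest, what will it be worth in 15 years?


Future value formula: FV = PV × (1 + r)^t
FV = $33,000.00 × (1 + 0.033)^15
FV = $33,000.00 × 1.6274394
FV = $53,705.50

FV = PV × (1 + r)^t = $53,705.50


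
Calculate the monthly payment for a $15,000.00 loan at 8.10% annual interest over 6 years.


Loan payment formula: PMT = PV × r / (1 − (1 + r)^(−n))
Monthly rate r = 0.081/12 = 0.00675, n = 72 months
Denominator: 1 − (1 + 0.081/12)^(−72) = 0.383913
PMT = $15,000.00 × (0.081/12) / 0.383913
PMT = $263.73 per month

PMT = PV × r / (1-(1+r)^(-n)) = $263.73/month


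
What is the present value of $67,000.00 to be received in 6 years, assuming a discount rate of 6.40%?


Present value formula: PV = FV / (1 + r)^t
PV = $67,000.00 / (1 + 0.064)^6
PV = $67,000.00 / 1.450941
PV = $46,176.93

PV = FV / (1 + r)^t = $46,176.93


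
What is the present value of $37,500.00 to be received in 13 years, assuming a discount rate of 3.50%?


Present value formula: PV = FV / (1 + r)^t
PV = $37,500.00 / (1 + 0.035)^13
PV = $37,500.00 / 1.563956
PV = $23,977.66

PV = FV / (1 + r)^t = $23,977.66


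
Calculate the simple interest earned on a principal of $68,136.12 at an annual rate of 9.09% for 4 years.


Simple interest formula: I = P × r × t
I = $68,136.12 × 0.0909 × 4
I = $24,774.29

I = P × r × t = $24,774.29


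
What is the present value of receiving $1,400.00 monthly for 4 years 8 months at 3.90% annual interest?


Present value of an ordinary annuity: PV = PMT × (1 − (1 + r)^(−n)) / r
Monthly rate r = 0.039/12 = 0.00325, n = 56
PV = $1,400.00 × (1 − (1 + 0.039/12)^(−56)) / (0.039/12)
PV = $1,400.00 × 51.123883
PV = $71,573.44

PV = PMT × (1-(1+r)^(-n))/r = $71,573.44


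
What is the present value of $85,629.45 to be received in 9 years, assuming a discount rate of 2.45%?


Present value formula: PV = FV / (1 + r)^t
PV = $85,629.45 / (1 + 0.0245)^9
PV = $85,629.45 / 1.2433908
PV = $68,867.69

PV = FV / (1 + r)^t = $68,867.69


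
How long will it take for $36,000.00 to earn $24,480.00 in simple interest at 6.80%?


Rearrange the simple interest formula for t:
I = P × r × t  ⇒  t = I / (P × r)
t = $24,480.00 / ($36,000.00 × 0.068)
t = 10

t = I/(P×r) = 10 years


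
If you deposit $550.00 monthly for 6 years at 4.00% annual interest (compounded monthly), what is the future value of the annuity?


Future value of an ordinary annuity: FV = PMT × ((1 + r)^n − 1) / r
Monthly rate r = 0.04/12 ≈ 0.00333333, n = 72
FV = $550.00 × ((1 + 0.04/12)^72 − 1) / (0.04/12)
FV = $550.00 × 81.222564
FV = $44,672.41

FV = PMT × ((1+r)^n - 1)/r = $44,672.41


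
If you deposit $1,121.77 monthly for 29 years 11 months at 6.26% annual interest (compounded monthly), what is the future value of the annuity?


Future value of an ordinary annuity: FV = PMT × ((1 + r)^n − 1) / r
Monthly rate r = 0.0626/12 ≈ 0.00521667, n = 359
FV = $1,121.77 × ((1 + 0.0626/12)^359 − 1) / (0.0626/12)
FV = $1,121.77 × 1049.479565
FV = $1,177,274.69

FV = PMT × ((1+r)^n - 1)/r = $1,177,274.69


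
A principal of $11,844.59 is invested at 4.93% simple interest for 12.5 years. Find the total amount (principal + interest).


Total amount formula: A = P(1 + rt) = P + P·r·t
Interest: I = P × r × t = $11,844.59 × 0.0493 × 12.5 = $7,299.23
A = P + I = $11,844.59 + $7,299.23 = $19,143.82

A = P + I = P(1 + rt) = $19,143.82


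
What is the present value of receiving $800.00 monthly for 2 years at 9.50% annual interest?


Present value of an ordinary annuity: PV = PMT × (1 − (1 + r)^(−n)) / r
Monthly rate r = 0.095/12 ≈ 0.00791667, n = 24
PV = $800.00 × (1 − (1 + 0.095/12)^(−24)) / (0.095/12)
PV = $800.00 × 21.779615
PV = $17,423.69

PV = PMT × (1-(1+r)^(-n))/r = $17,423.69


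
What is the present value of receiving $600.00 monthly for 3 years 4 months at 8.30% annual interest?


Present value of an ordinary annuity: PV = PMT × (1 − (1 + r)^(−n)) / r
Monthly rate r = 0.083/12 ≈ 0.00691667, n = 40
PV = $600.00 × (1 − (1 + 0.083/12)^(−40)) / (0.083/12)
PV = $600.00 × 34.839066
PV = $20,903.44

PV = PMT × (1-(1+r)^(-n))/r = $20,903.44


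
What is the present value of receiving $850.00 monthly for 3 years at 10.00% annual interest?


Present value of an ordinary annuity: PV = PMT × (1 − (1 + r)^(−n)) / r
Monthly rate r = 0.1/12 ≈ 0.00833333, n = 36
PV = $850.00 × (1 − (1 + 0.1/12)^(−36)) / (0.1/12)
PV = $850.00 × 30.991236
PV = $26,342.55

PV = PMT × (1-(1+r)^(-n))/r = $26,342.55


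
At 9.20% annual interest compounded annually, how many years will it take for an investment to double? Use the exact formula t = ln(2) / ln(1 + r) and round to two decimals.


Doubling condition: (1 + r)^t = 2
Take ln of both sides: t × ln(1 + r) = ln(2)
t = ln(2) / ln(1 + r)
t = 0.693147 / 0.088011
t = 7.88

t = ln(2) / ln(1 + r) = 7.88 years


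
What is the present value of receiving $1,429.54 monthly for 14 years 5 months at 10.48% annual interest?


Present value of an ordinary annuity: PV = PMT × (1 − (1 + r)^(−n)) / r
Monthly rate r = 0.1048/12 ≈ 0.00873333, n = 173
PV = $1,429.54 × (1 − (1 + 0.1048/12)^(−173)) / (0.1048/12)
PV = $1,429.54 × 89.064375
PV = $127,321.09

PV = PMT × (1-(1+r)^(-n))/r = $127,321.09


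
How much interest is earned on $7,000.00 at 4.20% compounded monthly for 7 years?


Compound interest earned = final amount − principal.
A = P(1 + r/n)^(nt) = $7,000.00 × (1 + 0.042/12)^(12 × 7) = $9,387.67
Interest = A − P = $9,387.67 − $7,000.00 = $2,387.67

Interest = A - P = $2,387.67


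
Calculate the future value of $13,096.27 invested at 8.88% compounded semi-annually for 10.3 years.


Compound interest formula: A = P(1 + r/n)^(nt)
A = $13,096.27 × (1 + 0.0888/2)^(2 × 10.3)
Growth factor: (1 + 0.0888/2)^20.6 = 2.447132
A = $13,096.27 × 2.447132
A = $32,048.30

A = P(1 + r/n)^(nt) = $32,048.30


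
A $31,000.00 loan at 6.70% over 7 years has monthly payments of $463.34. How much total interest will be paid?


Total paid over the life of the loan = PMT × n.
Total paid = $463.34 × 84 = $38,920.56
Total interest = total paid − principal = $38,920.56 − $31,000.00 = $7,920.56

Total interest = (PMT × n) - PV = $7,920.56


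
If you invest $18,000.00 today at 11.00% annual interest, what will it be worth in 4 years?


Future value formula: FV = PV × (1 + r)^t
FV = $18,000.00 × (1 + 0.11)^4
FV = $18,000.00 × 1.5180704
FV = $27,325.27

FV = PV × (1 + r)^t = $27,325.27


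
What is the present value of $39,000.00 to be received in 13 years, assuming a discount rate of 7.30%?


Present value formula: PV = FV / (1 + r)^t
PV = $39,000.00 / (1 + 0.073)^13
PV = $39,000.00 / 2.499173
PV = $15,605.16

PV = FV / (1 + r)^t = $15,605.16


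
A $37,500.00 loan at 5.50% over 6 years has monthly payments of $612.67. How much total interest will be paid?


Total paid over the life of the loan = PMT × n.
Total paid = $612.67 × 72 = $44,112.24
Total interest = total paid − principal = $44,112.24 − $37,500.00 = $6,612.24

Total interest = (PMT × n) - PV = $6,612.24


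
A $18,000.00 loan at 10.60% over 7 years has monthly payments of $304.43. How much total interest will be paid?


Total paid over the life of the loan = PMT × n.
Total paid = $304.43 × 84 = $25,572.12
Total interest = total paid − principal = $25,572.12 − $18,000.00 = $7,572.12

Total interest = (PMT × n) - PV = $7,572.12


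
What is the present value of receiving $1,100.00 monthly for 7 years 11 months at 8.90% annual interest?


Present value of an ordinary annuity: PV = PMT × (1 − (1 + r)^(−n)) / r
Monthly rate r = 0.089/12 ≈ 0.00741667, n = 95
PV = $1,100.00 × (1 − (1 + 0.089/12)^(−95)) / (0.089/12)
PV = $1,100.00 × 68.008803
PV = $74,809.68

PV = PMT × (1-(1+r)^(-n))/r = $74,809.68


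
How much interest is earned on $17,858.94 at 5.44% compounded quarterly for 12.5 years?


Compound interest earned = final amount − principal.
A = P(1 + r/n)^(nt) = $17,858.94 × (1 + 0.0544/4)^(4 × 12.5) = $35,090.19
Interest = A − P = $35,090.19 − $17,858.94 = $17,231.25

Interest = A - P = $17,231.25


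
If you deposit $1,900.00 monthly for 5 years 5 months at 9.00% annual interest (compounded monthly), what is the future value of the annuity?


Future value of an ordinary annuity: FV = PMT × ((1 + r)^n − 1) / r
Monthly rate r = 0.09/12 = 0.0075, n = 65
FV = $1,900.00 × ((1 + 0.09/12)^65 − 1) / (0.09/12)
FV = $1,900.00 × 83.370852
FV = $158,404.62

FV = PMT × ((1+r)^n - 1)/r = $158,404.62


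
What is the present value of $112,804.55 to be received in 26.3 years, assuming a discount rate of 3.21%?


Present value formula: PV = FV / (1 + r)^t
PV = $112,804.55 / (1 + 0.0321)^26.3
PV = $112,804.55 / 2.295529
PV = $49,140.98

PV = FV / (1 + r)^t = $49,140.98


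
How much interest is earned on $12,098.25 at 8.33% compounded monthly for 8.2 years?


Compound interest earned = final amount − principal.
A = P(1 + r/n)^(nt) = $12,098.25 × (1 + 0.0833/12)^(12 × 8.2) = $23,897.19
Interest = A − P = $23,897.19 − $12,098.25 = $11,798.94

Interest = A - P = $11,798.94


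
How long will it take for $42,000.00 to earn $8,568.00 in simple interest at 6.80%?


Rearrange the simple interest formula for t:
I = P × r × t  ⇒  t = I / (P × r)
t = $8,568.00 / ($42,000.00 × 0.068)
t = 3

t = I/(P×r) = 3 years


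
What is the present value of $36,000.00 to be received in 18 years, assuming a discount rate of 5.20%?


Present value formula: PV = FV / (1 + r)^t
PV = $36,000.00 / (1 + 0.052)^18
PV = $36,000.00 / 2.490481
PV = $14,455.04

PV = FV / (1 + r)^t = $14,455.04


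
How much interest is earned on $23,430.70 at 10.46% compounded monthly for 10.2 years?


Compound interest earned = final amount − principal.
A = P(1 + r/n)^(nt) = $23,430.70 × (1 + 0.1046/12)^(12 × 10.2) = $67,785.21
Interest = A − P = $67,785.21 − $23,430.70 = $44,354.51

Interest = A - P = $44,354.51


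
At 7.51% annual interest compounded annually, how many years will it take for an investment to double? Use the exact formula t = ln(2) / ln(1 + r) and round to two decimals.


Doubling condition: (1 + r)^t = 2
Take ln of both sides: t × ln(1 + r) = ln(2)
t = ln(2) / ln(1 + r)
t = 0.693147 / 0.072414
t = 9.57

t = ln(2) / ln(1 + r) = 9.57 years


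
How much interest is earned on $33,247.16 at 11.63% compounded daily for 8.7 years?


Compound interest earned = final amount − principal.
A = P(1 + r/n)^(nt) = $33,247.16 × (1 + 0.1163/365)^(365 × 8.7) = $91,434.07
Interest = A − P = $91,434.07 − $33,247.16 = $58,186.91

Interest = A - P = $58,186.91


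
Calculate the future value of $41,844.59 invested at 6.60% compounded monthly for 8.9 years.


Compound interest formula: A = P(1 + r/n)^(nt)
A = $41,844.59 × (1 + 0.066/12)^(12 × 8.9)
Growth factor: (1 + 0.066/12)^106.8 = 1.79641057
A = $41,844.59 × 1.79641057
A = $75,170.06

A = P(1 + r/n)^(nt) = $75,170.06


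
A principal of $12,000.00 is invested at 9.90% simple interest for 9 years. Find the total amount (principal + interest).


Total amount formula: A = P(1 + rt) = P + P·r·t
Interest: I = P × r × t = $12,000.00 × 0.099 × 9 = $10,692.00
A = P + I = $12,000.00 + $10,692.00 = $22,692.00

A = P + I = P(1 + rt) = $22,692.00


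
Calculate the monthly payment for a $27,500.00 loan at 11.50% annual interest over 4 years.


Loan payment formula: PMT = PV × r / (1 − (1 + r)^(−n))
Monthly rate r = 0.115/12 ≈ 0.00958333, n = 48 months
Denominator: 1 − (1 + 0.115/12)^(−48) = 0.367332
PMT = $27,500.00 × (0.115/12) / 0.367332
PMT = $717.45 per month

PMT = PV × r / (1-(1+r)^(-n)) = $717.45/month


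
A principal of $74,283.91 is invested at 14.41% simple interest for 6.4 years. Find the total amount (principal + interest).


Total amount formula: A = P(1 + rt) = P + P·r·t
Interest: I = P × r × t = $74,283.91 × 0.1441 × 6.4 = $68,507.59
A = P + I = $74,283.91 + $68,507.59 = $142,791.50

A = P + I = P(1 + rt) = $142,791.50


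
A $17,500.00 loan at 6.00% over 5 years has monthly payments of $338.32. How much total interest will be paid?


Total paid over the life of the loan = PMT × n.
Total paid = $338.32 × 60 = $20,299.20
Total interest = total paid − principal = $20,299.20 − $17,500.00 = $2,799.20

Total interest = (PMT × n) - PV = $2,799.20


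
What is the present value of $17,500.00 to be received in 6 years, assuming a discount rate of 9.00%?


Present value formula: PV = FV / (1 + r)^t
PV = $17,500.00 / (1 + 0.09)^6
PV = $17,500.00 / 1.677100
PV = $10,434.68

PV = FV / (1 + r)^t = $10,434.68


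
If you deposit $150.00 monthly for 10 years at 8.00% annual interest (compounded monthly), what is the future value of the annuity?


Future value of an ordinary annuity: FV = PMT × ((1 + r)^n − 1) / r
Monthly rate r = 0.08/12 ≈ 0.00666667, n = 120
FV = $150.00 × ((1 + 0.08/12)^120 − 1) / (0.08/12)
FV = $150.00 × 182.946035
FV = $27,441.91

FV = PMT × ((1+r)^n - 1)/r = $27,441.91


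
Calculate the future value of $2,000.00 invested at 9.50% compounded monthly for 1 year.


Compound interest formula: A = P(1 + r/n)^(nt)
A = $2,000.00 × (1 + 0.095/12)^(12 × 1)
Growth factor: (1 + 0.095/12)^12 = 1.099248
A = $2,000.00 × 1.099248
A = $2,198.50

A = P(1 + r/n)^(nt) = $2,198.50


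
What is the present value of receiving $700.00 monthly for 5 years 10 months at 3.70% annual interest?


Present value of an ordinary annuity: PV = PMT × (1 − (1 + r)^(−n)) / r
Monthly rate r = 0.037/12 ≈ 0.00308333, n = 70
PV = $700.00 × (1 − (1 + 0.037/12)^(−70)) / (0.037/12)
PV = $700.00 × 62.8744073
PV = $44,012.09

PV = PMT × (1-(1+r)^(-n))/r = $44,012.09


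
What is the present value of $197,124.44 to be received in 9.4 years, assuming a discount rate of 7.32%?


Present value formula: PV = FV / (1 + r)^t
PV = $197,124.44 / (1 + 0.0732)^9.4
PV = $197,124.44 / 1.9426665
PV = $101,471.07

PV = FV / (1 + r)^t = $101,471.07


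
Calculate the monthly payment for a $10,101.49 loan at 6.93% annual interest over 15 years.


Loan payment formula: PMT = PV × r / (1 − (1 + r)^(−n))
Monthly rate r = 0.0693/12 = 0.005775, n = 180 months
Denominator: 1 − (1 + 0.0693/12)^(−180) = 0.645310
PMT = $10,101.49 × (0.0693/12) / 0.645310
PMT = $90.40 per month

PMT = PV × r / (1-(1+r)^(-n)) = $90.40/month


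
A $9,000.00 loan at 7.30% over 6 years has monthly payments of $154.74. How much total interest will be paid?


Total paid over the life of the loan = PMT × n.
Total paid = $154.74 × 72 = $11,141.28
Total interest = total paid − principal = $11,141.28 − $9,000.00 = $2,141.28

Total interest = (PMT × n) - PV = $2,141.28


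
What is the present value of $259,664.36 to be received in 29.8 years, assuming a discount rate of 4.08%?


Present value formula: PV = FV / (1 + r)^t
PV = $259,664.36 / (1 + 0.0408)^29.8
PV = $259,664.36 / 3.292646
PV = $78,861.91

PV = FV / (1 + r)^t = $78,861.91


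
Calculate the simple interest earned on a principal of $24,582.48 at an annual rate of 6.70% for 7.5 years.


Simple interest formula: I = P × r × t
I = $24,582.48 × 0.067 × 7.5
I = $12,352.70

I = P × r × t = $12,352.70


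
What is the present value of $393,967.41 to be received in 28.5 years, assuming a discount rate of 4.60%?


Present value formula: PV = FV / (1 + r)^t
PV = $393,967.41 / (1 + 0.046)^28.5
PV = $393,967.41 / 3.60290664
PV = $109,347.10

PV = FV / (1 + r)^t = $109,347.10


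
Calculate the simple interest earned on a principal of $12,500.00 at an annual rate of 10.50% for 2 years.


Simple interest formula: I = P × r × t
I = $12,500.00 × 0.105 × 2
I = $2,625.00

I = P × r × t = $2,625.00


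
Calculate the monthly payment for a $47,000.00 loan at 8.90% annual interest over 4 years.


Loan payment formula: PMT = PV × r / (1 − (1 + r)^(−n))
Monthly rate r = 0.089/12 ≈ 0.00741667, n = 48 months
Denominator: 1 − (1 + 0.089/12)^(−48) = 0.2986066
PMT = $47,000.00 × (0.089/12) / 0.2986066
PMT = $1,167.37 per month

PMT = PV × r / (1-(1+r)^(-n)) = $1,167.37/month


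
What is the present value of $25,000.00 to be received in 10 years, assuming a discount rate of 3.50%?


Present value formula: PV = FV / (1 + r)^t
PV = $25,000.00 / (1 + 0.035)^10
PV = $25,000.00 / 1.410599
PV = $17,722.97

PV = FV / (1 + r)^t = $17,722.97


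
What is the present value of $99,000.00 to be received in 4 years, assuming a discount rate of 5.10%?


Present value formula: PV = FV / (1 + r)^t
PV = $99,000.00 / (1 + 0.051)^4
PV = $99,000.00 / 1.22014337
PV = $81,138.01

PV = FV / (1 + r)^t = $81,138.01


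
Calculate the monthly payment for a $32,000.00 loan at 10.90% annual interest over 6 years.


Loan payment formula: PMT = PV × r / (1 − (1 + r)^(−n))
Monthly rate r = 0.109/12 ≈ 0.00908333, n = 72 months
Denominator: 1 − (1 + 0.109/12)^(−72) = 0.478501
PMT = $32,000.00 × (0.109/12) / 0.478501
PMT = $607.45 per month

PMT = PV × r / (1-(1+r)^(-n)) = $607.45/month


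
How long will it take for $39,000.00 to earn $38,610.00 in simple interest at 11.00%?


Rearrange the simple interest formula for t:
I = P × r × t  ⇒  t = I / (P × r)
t = $38,610.00 / ($39,000.00 × 0.11)
t = 9

t = I/(P×r) = 9 years


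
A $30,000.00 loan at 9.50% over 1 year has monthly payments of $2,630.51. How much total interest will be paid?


Total paid over the life of the loan = PMT × n.
Total paid = $2,630.51 × 12 = $31,566.12
Total interest = total paid − principal = $31,566.12 − $30,000.00 = $1,566.12

Total interest = (PMT × n) - PV = $1,566.12


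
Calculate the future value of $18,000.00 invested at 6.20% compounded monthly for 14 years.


Compound interest formula: A = P(1 + r/n)^(nt)
A = $18,000.00 × (1 + 0.062/12)^(12 × 14)
Growth factor: (1 + 0.062/12)^168 = 2.3768245
A = $18,000.00 × 2.3768245
A = $42,782.84

A = P(1 + r/n)^(nt) = $42,782.84


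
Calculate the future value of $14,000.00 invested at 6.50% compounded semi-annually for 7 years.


Compound interest formula: A = P(1 + r/n)^(nt)
A = $14,000.00 × (1 + 0.065/2)^(2 × 7)
Growth factor: (1 + 0.065/2)^14 = 1.564807
A = $14,000.00 × 1.564807
A = $21,907.30

A = P(1 + r/n)^(nt) = $21,907.30


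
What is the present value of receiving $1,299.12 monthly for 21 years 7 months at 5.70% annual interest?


Present value of an ordinary annuity: PV = PMT × (1 − (1 + r)^(−n)) / r
Monthly rate r = 0.057/12 = 0.00475, n = 259
PV = $1,299.12 × (1 − (1 + 0.057/12)^(−259)) / (0.057/12)
PV = $1,299.12 × 148.826973
PV = $193,344.10

PV = PMT × (1-(1+r)^(-n))/r = $193,344.10


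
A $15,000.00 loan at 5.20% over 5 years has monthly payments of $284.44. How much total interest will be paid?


Total paid over the life of the loan = PMT × n.
Total paid = $284.44 × 60 = $17,066.40
Total interest = total paid − principal = $17,066.40 − $15,000.00 = $2,066.40

Total interest = (PMT × n) - PV = $2,066.40


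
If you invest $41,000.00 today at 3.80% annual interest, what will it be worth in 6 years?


Future value formula: FV = PV × (1 + r)^t
FV = $41,000.00 × (1 + 0.038)^6
FV = $41,000.00 × 1.2507892
FV = $51,282.36

FV = PV × (1 + r)^t = $51,282.36


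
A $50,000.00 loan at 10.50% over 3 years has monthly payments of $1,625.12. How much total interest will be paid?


Total paid over the life of the loan = PMT × n.
Total paid = $1,625.12 × 36 = $58,504.32
Total interest = total paid − principal = $58,504.32 − $50,000.00 = $8,504.32

Total interest = (PMT × n) - PV = $8,504.32


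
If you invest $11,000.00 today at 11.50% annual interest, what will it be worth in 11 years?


Future value formula: FV = PV × (1 + r)^t
FV = $11,000.00 × (1 + 0.115)^11
FV = $11,000.00 × 3.311491
FV = $36,426.40

FV = PV × (1 + r)^t = $36,426.40


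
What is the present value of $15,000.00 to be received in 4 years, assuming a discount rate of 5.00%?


Present value formula: PV = FV / (1 + r)^t
PV = $15,000.00 / (1 + 0.05)^4
PV = $15,000.00 / 1.215506
PV = $12,340.54

PV = FV / (1 + r)^t = $12,340.54


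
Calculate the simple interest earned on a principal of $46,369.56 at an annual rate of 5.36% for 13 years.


Simple interest formula: I = P × r × t
I = $46,369.56 × 0.0536 × 13
I = $32,310.31

I = P × r × t = $32,310.31


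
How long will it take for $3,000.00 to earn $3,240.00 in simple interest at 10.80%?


Rearrange the simple interest formula for t:
I = P × r × t  ⇒  t = I / (P × r)
t = $3,240.00 / ($3,000.00 × 0.108)
t = 10

t = I/(P×r) = 10 years


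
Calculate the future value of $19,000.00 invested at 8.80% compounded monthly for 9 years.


Compound interest formula: A = P(1 + r/n)^(nt)
A = $19,000.00 × (1 + 0.088/12)^(12 × 9)
Growth factor: (1 + 0.088/12)^108 = 2.2014365
A = $19,000.00 × 2.2014365
A = $41,827.29

A = P(1 + r/n)^(nt) = $41,827.29


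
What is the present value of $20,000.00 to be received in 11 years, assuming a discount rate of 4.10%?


Present value formula: PV = FV / (1 + r)^t
PV = $20,000.00 / (1 + 0.041)^11
PV = $20,000.00 / 1.555815
PV = $12,855.00

PV = FV / (1 + r)^t = $12,855.00


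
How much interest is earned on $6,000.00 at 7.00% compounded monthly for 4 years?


Compound interest earned = final amount − principal.
A = P(1 + r/n)^(nt) = $6,000.00 × (1 + 0.07/12)^(12 × 4) = $7,932.32
Interest = A − P = $7,932.32 − $6,000.00 = $1,932.32

Interest = A - P = $1,932.32


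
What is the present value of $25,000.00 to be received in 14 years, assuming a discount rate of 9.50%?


Present value formula: PV = FV / (1 + r)^t
PV = $25,000.00 / (1 + 0.095)^14
PV = $25,000.00 / 3.562851
PV = $7,016.85

PV = FV / (1 + r)^t = $7,016.85


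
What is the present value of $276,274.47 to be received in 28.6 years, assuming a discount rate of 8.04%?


Present value formula: PV = FV / (1 + r)^t
PV = $276,274.47 / (1 + 0.0804)^28.6
PV = $276,274.47 / 9.131011
PV = $30,256.72

PV = FV / (1 + r)^t = $30,256.72
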